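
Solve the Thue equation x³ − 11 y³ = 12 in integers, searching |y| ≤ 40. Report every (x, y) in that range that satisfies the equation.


The equation is x³ - 11y³ = 12. For fixed y, x³ = 11·y³ + 12, so a solution requires the RHS to be a perfect cube.
Strategy: iterate y from -40 to 40, compute RHS = 11·y³ + 12, and check whether it is a (positive or negative) perfect cube.
Check small values of y:
  y = 0: RHS = 12 is not a perfect cube.
  y = 1: RHS = 23 is not a perfect cube.
  y = -1: RHS = 1 = (1)³ ⇒ x = 1 works.
  y = 2: RHS = 100 is not a perfect cube.
  y = -2: RHS = -76 is not a perfect cube.
  y = 3: RHS = 309 is not a perfect cube.
  y = -3: RHS = -285 is not a perfect cube.
Continuing the search up to |y| = 40 finds no further solutions beyond those listed.
Collected solutions: (1, -1).

Solutions (with |y| ≤ 40): (1, -1).


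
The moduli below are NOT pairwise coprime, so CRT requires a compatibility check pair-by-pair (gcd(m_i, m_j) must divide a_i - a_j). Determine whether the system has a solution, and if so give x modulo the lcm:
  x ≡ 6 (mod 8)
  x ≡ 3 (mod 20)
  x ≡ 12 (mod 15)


Moduli 8, 20, 15 are not pairwise coprime, so CRT works modulo lcm(m_i) when all pairwise compatibility conditions hold.
Pairwise compatibility: gcd(m_i, m_j) must divide a_i - a_j for every pair.
Merge one congruence at a time:
  Start: x ≡ 6 (mod 8).
  Combine with x ≡ 3 (mod 20): gcd(8, 20) = 4, and 3 - 6 = -3 is NOT divisible by 4.
    ⇒ system is inconsistent (no integer solution).

No solution (the system is inconsistent).


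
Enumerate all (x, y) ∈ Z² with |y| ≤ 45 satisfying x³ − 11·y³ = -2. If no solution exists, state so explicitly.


The equation is x³ - 11y³ = -2. For fixed y, x³ = 11·y³ − 2, so a solution requires the RHS to be a perfect cube.
Strategy: iterate y from -45 to 45, compute RHS = 11·y³ − 2, and check whether it is a (positive or negative) perfect cube.
Check small values of y:
  y = 0: RHS = -2 is not a perfect cube.
  y = 1: RHS = 9 is not a perfect cube.
  y = -1: RHS = -13 is not a perfect cube.
  y = 2: RHS = 86 is not a perfect cube.
  y = -2: RHS = -90 is not a perfect cube.
  y = 3: RHS = 295 is not a perfect cube.
  y = -3: RHS = -299 is not a perfect cube.
Continuing the search up to |y| = 45 finds no solutions either.
No (x, y) in the scanned range satisfies the equation.

No integer solutions with |y| ≤ 45.


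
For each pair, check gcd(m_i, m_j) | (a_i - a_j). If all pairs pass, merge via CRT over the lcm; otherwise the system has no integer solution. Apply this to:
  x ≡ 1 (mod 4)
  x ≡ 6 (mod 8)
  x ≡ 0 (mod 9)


Moduli 4, 8, 9 are not pairwise coprime, so CRT works modulo lcm(m_i) when all pairwise compatibility conditions hold.
Pairwise compatibility: gcd(m_i, m_j) must divide a_i - a_j for every pair.
Merge one congruence at a time:
  Start: x ≡ 1 (mod 4).
  Combine with x ≡ 6 (mod 8): gcd(4, 8) = 4, and 6 - 1 = 5 is NOT divisible by 4.
    ⇒ system is inconsistent (no integer solution).

No solution (the system is inconsistent).


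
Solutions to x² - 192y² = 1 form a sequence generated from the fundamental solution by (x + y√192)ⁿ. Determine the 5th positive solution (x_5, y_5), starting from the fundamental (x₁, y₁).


Step 1: Find the fundamental solution (x₁, y₁) of x² - 192y² = 1.
  Expand √192 as a continued fraction. a₀ = ⌊√192⌋ = 13; iterate m_{k+1} = d_k·a_k − m_k, d_{k+1} = (192 − m_{k+1}²)/d_k, a_{k+1} = ⌊(a₀ + m_{k+1})/d_{k+1}⌋ (starting m₀ = 0, d₀ = 1), with convergents p_k = a_k·p_{k-1} + p_{k-2}, q_k = a_k·q_{k-1} + q_{k-2} (p₋₁ = 1, q₋₁ = 0):
  k = 0: a₀ = 13; p₀/q₀ = 13/1; p₀² − 192·q₀² = 169 − 192 = -23.
  k = 1: m = 13, d = 23, a = ⌊(13 + 13)/23⌋ = 1; p/q = (1·13 + 1)/(1·1 + 0) = 14/1; p² − 192·q² = 196 − 192 = 4.
  k = 2: m = 10, d = 4, a = ⌊(13 + 10)/4⌋ = 5; p/q = (5·14 + 13)/(5·1 + 1) = 83/6; p² − 192·q² = 6889 − 6912 = -23.
  k = 3: m = 10, d = 23, a = ⌊(13 + 10)/23⌋ = 1; p/q = (1·83 + 14)/(1·6 + 1) = 97/7; p² − 192·q² = 9409 − 9408 = 1.
  The first convergent with p² − 192·q² = 1 gives the fundamental solution (x₁, y₁) = (97, 7).
Step 2: Apply the recurrence (x_{n+1}, y_{n+1}) = (x₁x_n + 192y₁y_n, x₁y_n + y₁x_n) repeatedly.
  From (x_1, y_1) = (97, 7): x_2 = 97·97 + 192·7·7 = 18817; y_2 = 97·7 + 7·97 = 1358.
  From (x_2, y_2) = (18817, 1358): x_3 = 97·18817 + 192·7·1358 = 3650401; y_3 = 97·1358 + 7·18817 = 263445.
  From (x_3, y_3) = (3650401, 263445): x_4 = 97·3650401 + 192·7·263445 = 708158977; y_4 = 97·263445 + 7·3650401 = 51106972.
  From (x_4, y_4) = (708158977, 51106972): x_5 = 97·708158977 + 192·7·51106972 = 137379191137; y_5 = 97·51106972 + 7·708158977 = 9914489123.
Step 3: Verify x_5² - 192·y_5² = 18873042157456379352769 - 18873042157456379352768 = 1 (should be 1). ✓

(x_1, y_1) = (97, 7); (x_5, y_5) = (137379191137, 9914489123).


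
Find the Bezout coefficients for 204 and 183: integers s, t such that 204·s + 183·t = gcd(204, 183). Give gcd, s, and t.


Euclidean algorithm on (204, 183) — divide until remainder is 0:
  204 = 1 · 183 + 21
  183 = 8 · 21 + 15
  21 = 1 · 15 + 6
  15 = 2 · 6 + 3
  6 = 2 · 3 + 0
gcd(204, 183) = 3.
Track Bezout coefficients alongside the remainders: start with r₀ = 204 = a·1 + b·0 (s = 1, t = 0) and r₁ = 183 = a·0 + b·1 (s = 0, t = 1); each new remainder r_{k+1} = r_{k-1} − q_k·r_k inherits s_{k+1} = s_{k-1} − q_k·s_k, t_{k+1} = t_{k-1} − q_k·t_k, so r_k = a·s_k + b·t_k at every step:
  q = 1: r = 21, s = 1 − 1·0 = 1, t = 0 − 1·1 = -1  (check: 204·1 + 183·(-1) = 21)
  q = 8: r = 15, s = 0 − 8·1 = -8, t = 1 − 8·(-1) = 9  (check: 204·(-8) + 183·9 = 15)
  q = 1: r = 6, s = 1 − 1·(-8) = 9, t = -1 − 1·9 = -10  (check: 204·9 + 183·(-10) = 6)
  q = 2: r = 3, s = -8 − 2·9 = -26, t = 9 − 2·(-10) = 29  (check: 204·(-26) + 183·29 = 3)
The row with r = 3 (the gcd) gives the Bezout coefficients s = -26, t = 29.
Result: 204 · (-26) + 183 · (29) = 3.

gcd(204, 183) = 3; s = -26, t = 29 (check: 204·(-26) + 183·29 = 3).


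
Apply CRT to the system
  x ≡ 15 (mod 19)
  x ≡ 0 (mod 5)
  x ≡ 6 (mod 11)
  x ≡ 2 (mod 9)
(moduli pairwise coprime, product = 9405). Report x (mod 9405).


Product of moduli M = 19 · 5 · 11 · 9 = 9405.
Merge one congruence at a time:
  Start: x ≡ 15 (mod 19).
  Combine with x ≡ 0 (mod 5); new modulus lcm = 95.
    Write x = 15 + 19·t and substitute into x ≡ 0 (mod 5): 19·t ≡ 0 − 15 = -15 (mod 5).
    Reduce coefficients mod 5: 4·t ≡ 0 (mod 5).
    The inverse of 4 mod 5 is 4 (since 4·4 = 16 = 3·5 + 1), so t ≡ 4·0 = 0 ≡ 0 (mod 5).
    Then x = 15 + 19·0 = 15, valid modulo lcm(19, 5) = 95: x ≡ 15 (mod 95).
  Combine with x ≡ 6 (mod 11); new modulus lcm = 1045.
    Write x = 15 + 95·t and substitute into x ≡ 6 (mod 11): 95·t ≡ 6 − 15 = -9 (mod 11).
    Reduce coefficients mod 11: 7·t ≡ 2 (mod 11).
    The inverse of 7 mod 11 is 8 (since 7·8 = 56 = 5·11 + 1), so t ≡ 8·2 = 16 ≡ 5 (mod 11).
    Then x = 15 + 95·5 = 490, valid modulo lcm(95, 11) = 1045: x ≡ 490 (mod 1045).
  Combine with x ≡ 2 (mod 9); new modulus lcm = 9405.
    Write x = 490 + 1045·t and substitute into x ≡ 2 (mod 9): 1045·t ≡ 2 − 490 = -488 (mod 9).
    Reduce coefficients mod 9: 1·t ≡ 7 (mod 9).
    So t ≡ 7 (mod 9).
    Then x = 490 + 1045·7 = 7805, valid modulo lcm(1045, 9) = 9405: x ≡ 7805 (mod 9405).
Verify against each original: 7805 mod 19 = 15, 7805 mod 5 = 0, 7805 mod 11 = 6, 7805 mod 9 = 2.

x ≡ 7805 (mod 9405).


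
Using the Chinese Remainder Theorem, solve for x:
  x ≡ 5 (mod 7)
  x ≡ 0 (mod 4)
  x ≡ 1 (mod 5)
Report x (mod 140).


Moduli 7, 4, 5 are pairwise coprime; by CRT there is a unique solution modulo M = 7 · 4 · 5 = 140.
Solve pairwise, accumulating the modulus:
  Start with x ≡ 5 (mod 7).
  Combine with x ≡ 0 (mod 4): since gcd(7, 4) = 1, we get a unique residue mod 28.
    Write x = 5 + 7·t and substitute into x ≡ 0 (mod 4): 7·t ≡ 0 − 5 = -5 (mod 4).
    Reduce coefficients mod 4: 3·t ≡ 3 (mod 4).
    The inverse of 3 mod 4 is 3 (since 3·3 = 9 = 2·4 + 1), so t ≡ 3·3 = 9 ≡ 1 (mod 4).
    Then x = 5 + 7·1 = 12, valid modulo lcm(7, 4) = 28: x ≡ 12 (mod 28).
  Combine with x ≡ 1 (mod 5): since gcd(28, 5) = 1, we get a unique residue mod 140.
    Write x = 12 + 28·t and substitute into x ≡ 1 (mod 5): 28·t ≡ 1 − 12 = -11 (mod 5).
    Reduce coefficients mod 5: 3·t ≡ 4 (mod 5).
    The inverse of 3 mod 5 is 2 (since 3·2 = 6 = 1·5 + 1), so t ≡ 2·4 = 8 ≡ 3 (mod 5).
    Then x = 12 + 28·3 = 96, valid modulo lcm(28, 5) = 140: x ≡ 96 (mod 140).
Verify: 96 mod 7 = 5 ✓, 96 mod 4 = 0 ✓, 96 mod 5 = 1 ✓.

x ≡ 96 (mod 140).


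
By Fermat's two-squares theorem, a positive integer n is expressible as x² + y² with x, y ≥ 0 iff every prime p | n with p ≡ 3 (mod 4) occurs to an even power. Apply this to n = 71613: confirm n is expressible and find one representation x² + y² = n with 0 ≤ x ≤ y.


Step 1: Factor n = 71613 = 3^2 · 73 · 109.
Step 2: Check the mod-4 condition on each prime factor: 3 ≡ 3 (mod 4), exponent 2 (must be even); 73 ≡ 1 (mod 4), exponent 1; 109 ≡ 1 (mod 4), exponent 1.
All primes ≡ 3 (mod 4) appear to even exponent (or don't appear), so by the two-squares theorem n IS expressible as a sum of two squares.
Step 3: Build a representation. Group n = k² · m with k = 3 and m = 73 · 109 = 7957 (a product of primes ≡ 1 (mod 4)); a representation of m scales to one of n via (k·x)² + (k·y)² = k²(x² + y²). Each prime p ≡ 1 (mod 4) is itself a sum of two squares; find a² by testing p − a² for a perfect square:
  73: 73 − 1² = 72, 73 − 2² = 69, 73 − 3² = 64 = 8² ⇒ 73 = 3² + 8².
  109: 109 − 1² = 108, 109 − 2² = 105, 109 − 3² = 100 = 10² ⇒ 109 = 3² + 10².
  Combine using the Brahmagupta–Fibonacci identity (a² + b²)(c² + d²) = (ac − bd)² + (ad + bc)² = (ac + bd)² + (ad − bc)²:
  73 · 109 = 7957: from (3² + 8²)(3² + 10²), take (3·3 − 8·10, 3·10 + 8·3) = (9 − 80, 30 + 24) = (-71, 54); dropping signs (only squares matter) gives (71, 54); check 71² + 54² = 5041 + 2916 = 7957 ✓.
  Scale by k = 3: (3·71, 3·54) = (213, 162).
Step 4: Order so x ≤ y and verify: 162² + 213² = 26244 + 45369 = 71613 = n. ✓

n = 71613 = 162² + 213² (one valid representation with x ≤ y).


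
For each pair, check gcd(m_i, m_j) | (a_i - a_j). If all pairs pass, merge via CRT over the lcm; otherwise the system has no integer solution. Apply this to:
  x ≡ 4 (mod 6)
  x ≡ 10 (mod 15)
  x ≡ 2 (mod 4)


Moduli 6, 15, 4 are not pairwise coprime, so CRT works modulo lcm(m_i) when all pairwise compatibility conditions hold.
Pairwise compatibility: gcd(m_i, m_j) must divide a_i - a_j for every pair.
Merge one congruence at a time:
  Start: x ≡ 4 (mod 6).
  Combine with x ≡ 10 (mod 15): gcd(6, 15) = 3; 10 - 4 = 6, which IS divisible by 3, so compatible.
    Write x = 4 + 6·t and substitute into x ≡ 10 (mod 15): 6·t ≡ 10 − 4 = 6 (mod 15).
    Divide the congruence (and modulus) by g = 3: 2·t ≡ 2 (mod 5).
    The inverse of 2 mod 5 is 3 (since 2·3 = 6 = 1·5 + 1), so t ≡ 3·2 = 6 ≡ 1 (mod 5).
    Then x = 4 + 6·1 = 10, valid modulo lcm(6, 15) = 30: x ≡ 10 (mod 30).
  Combine with x ≡ 2 (mod 4): gcd(30, 4) = 2; 2 - 10 = -8, which IS divisible by 2, so compatible.
    Write x = 10 + 30·t and substitute into x ≡ 2 (mod 4): 30·t ≡ 2 − 10 = -8 (mod 4).
    Divide the congruence (and modulus) by g = 2: 15·t ≡ -4 (mod 2).
    Reduce coefficients mod 2: 1·t ≡ 0 (mod 2).
    So t ≡ 0 (mod 2).
    Then x = 10 + 30·0 = 10, valid modulo lcm(30, 4) = 60: x ≡ 10 (mod 60).
Verify: 10 mod 6 = 4, 10 mod 15 = 10, 10 mod 4 = 2.

x ≡ 10 (mod 60).


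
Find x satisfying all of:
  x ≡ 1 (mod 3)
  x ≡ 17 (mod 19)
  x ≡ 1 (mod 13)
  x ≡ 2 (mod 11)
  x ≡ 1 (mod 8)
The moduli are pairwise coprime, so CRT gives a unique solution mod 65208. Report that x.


Product of moduli M = 3 · 19 · 13 · 11 · 8 = 65208.
Merge one congruence at a time:
  Start: x ≡ 1 (mod 3).
  Combine with x ≡ 17 (mod 19); new modulus lcm = 57.
    Write x = 1 + 3·t and substitute into x ≡ 17 (mod 19): 3·t ≡ 17 − 1 = 16 (mod 19).
    The inverse of 3 mod 19 is 13 (since 3·13 = 39 = 2·19 + 1), so t ≡ 13·16 = 208 ≡ 18 (mod 19).
    Then x = 1 + 3·18 = 55, valid modulo lcm(3, 19) = 57: x ≡ 55 (mod 57).
  Combine with x ≡ 1 (mod 13); new modulus lcm = 741.
    Write x = 55 + 57·t and substitute into x ≡ 1 (mod 13): 57·t ≡ 1 − 55 = -54 (mod 13).
    Reduce coefficients mod 13: 5·t ≡ 11 (mod 13).
    The inverse of 5 mod 13 is 8 (since 5·8 = 40 = 3·13 + 1), so t ≡ 8·11 = 88 ≡ 10 (mod 13).
    Then x = 55 + 57·10 = 625, valid modulo lcm(57, 13) = 741: x ≡ 625 (mod 741).
  Combine with x ≡ 2 (mod 11); new modulus lcm = 8151.
    Write x = 625 + 741·t and substitute into x ≡ 2 (mod 11): 741·t ≡ 2 − 625 = -623 (mod 11).
    Reduce coefficients mod 11: 4·t ≡ 4 (mod 11).
    The inverse of 4 mod 11 is 3 (since 4·3 = 12 = 1·11 + 1), so t ≡ 3·4 = 12 ≡ 1 (mod 11).
    Then x = 625 + 741·1 = 1366, valid modulo lcm(741, 11) = 8151: x ≡ 1366 (mod 8151).
  Combine with x ≡ 1 (mod 8); new modulus lcm = 65208.
    Write x = 1366 + 8151·t and substitute into x ≡ 1 (mod 8): 8151·t ≡ 1 − 1366 = -1365 (mod 8).
    Reduce coefficients mod 8: 7·t ≡ 3 (mod 8).
    The inverse of 7 mod 8 is 7 (since 7·7 = 49 = 6·8 + 1), so t ≡ 7·3 = 21 ≡ 5 (mod 8).
    Then x = 1366 + 8151·5 = 42121, valid modulo lcm(8151, 8) = 65208: x ≡ 42121 (mod 65208).
Verify against each original: 42121 mod 3 = 1, 42121 mod 19 = 17, 42121 mod 13 = 1, 42121 mod 11 = 2, 42121 mod 8 = 1.

x ≡ 42121 (mod 65208).


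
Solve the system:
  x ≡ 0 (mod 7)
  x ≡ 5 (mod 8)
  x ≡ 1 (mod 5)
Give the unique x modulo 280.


Moduli 7, 8, 5 are pairwise coprime; by CRT there is a unique solution modulo M = 7 · 8 · 5 = 280.
Solve pairwise, accumulating the modulus:
  Start with x ≡ 0 (mod 7).
  Combine with x ≡ 5 (mod 8): since gcd(7, 8) = 1, we get a unique residue mod 56.
    Write x = 0 + 7·t and substitute into x ≡ 5 (mod 8): 7·t ≡ 5 − 0 = 5 (mod 8).
    The inverse of 7 mod 8 is 7 (since 7·7 = 49 = 6·8 + 1), so t ≡ 7·5 = 35 ≡ 3 (mod 8).
    Then x = 0 + 7·3 = 21, valid modulo lcm(7, 8) = 56: x ≡ 21 (mod 56).
  Combine with x ≡ 1 (mod 5): since gcd(56, 5) = 1, we get a unique residue mod 280.
    Write x = 21 + 56·t and substitute into x ≡ 1 (mod 5): 56·t ≡ 1 − 21 = -20 (mod 5).
    Reduce coefficients mod 5: 1·t ≡ 0 (mod 5).
    So t ≡ 0 (mod 5).
    Then x = 21 + 56·0 = 21, valid modulo lcm(56, 5) = 280: x ≡ 21 (mod 280).
Verify: 21 mod 7 = 0 ✓, 21 mod 8 = 5 ✓, 21 mod 5 = 1 ✓.

x ≡ 21 (mod 280).


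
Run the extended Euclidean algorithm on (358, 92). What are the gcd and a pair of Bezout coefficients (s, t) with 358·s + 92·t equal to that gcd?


Euclidean algorithm on (358, 92) — divide until remainder is 0:
  358 = 3 · 92 + 82
  92 = 1 · 82 + 10
  82 = 8 · 10 + 2
  10 = 5 · 2 + 0
gcd(358, 92) = 2.
Track Bezout coefficients alongside the remainders: start with r₀ = 358 = a·1 + b·0 (s = 1, t = 0) and r₁ = 92 = a·0 + b·1 (s = 0, t = 1); each new remainder r_{k+1} = r_{k-1} − q_k·r_k inherits s_{k+1} = s_{k-1} − q_k·s_k, t_{k+1} = t_{k-1} − q_k·t_k, so r_k = a·s_k + b·t_k at every step:
  q = 3: r = 82, s = 1 − 3·0 = 1, t = 0 − 3·1 = -3  (check: 358·1 + 92·(-3) = 82)
  q = 1: r = 10, s = 0 − 1·1 = -1, t = 1 − 1·(-3) = 4  (check: 358·(-1) + 92·4 = 10)
  q = 8: r = 2, s = 1 − 8·(-1) = 9, t = -3 − 8·4 = -35  (check: 358·9 + 92·(-35) = 2)
The row with r = 2 (the gcd) gives the Bezout coefficients s = 9, t = -35.
Result: 358 · (9) + 92 · (-35) = 2.

gcd(358, 92) = 2; s = 9, t = -35 (check: 358·9 + 92·(-35) = 2).


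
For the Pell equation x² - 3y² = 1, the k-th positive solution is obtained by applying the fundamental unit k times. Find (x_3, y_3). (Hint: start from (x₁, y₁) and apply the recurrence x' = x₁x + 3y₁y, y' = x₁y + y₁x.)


Step 1: Find the fundamental solution (x₁, y₁) of x² - 3y² = 1.
  Expand √3 as a continued fraction. a₀ = ⌊√3⌋ = 1; iterate m_{k+1} = d_k·a_k − m_k, d_{k+1} = (3 − m_{k+1}²)/d_k, a_{k+1} = ⌊(a₀ + m_{k+1})/d_{k+1}⌋ (starting m₀ = 0, d₀ = 1), with convergents p_k = a_k·p_{k-1} + p_{k-2}, q_k = a_k·q_{k-1} + q_{k-2} (p₋₁ = 1, q₋₁ = 0):
  k = 0: a₀ = 1; p₀/q₀ = 1/1; p₀² − 3·q₀² = 1 − 3 = -2.
  k = 1: m = 1, d = 2, a = ⌊(1 + 1)/2⌋ = 1; p/q = (1·1 + 1)/(1·1 + 0) = 2/1; p² − 3·q² = 4 − 3 = 1.
  The first convergent with p² − 3·q² = 1 gives the fundamental solution (x₁, y₁) = (2, 1).
Step 2: Apply the recurrence (x_{n+1}, y_{n+1}) = (x₁x_n + 3y₁y_n, x₁y_n + y₁x_n) repeatedly.
  From (x_1, y_1) = (2, 1): x_2 = 2·2 + 3·1·1 = 7; y_2 = 2·1 + 1·2 = 4.
  From (x_2, y_2) = (7, 4): x_3 = 2·7 + 3·1·4 = 26; y_3 = 2·4 + 1·7 = 15.
Step 3: Verify x_3² - 3·y_3² = 676 - 675 = 1 (should be 1). ✓

(x_1, y_1) = (2, 1); (x_3, y_3) = (26, 15).


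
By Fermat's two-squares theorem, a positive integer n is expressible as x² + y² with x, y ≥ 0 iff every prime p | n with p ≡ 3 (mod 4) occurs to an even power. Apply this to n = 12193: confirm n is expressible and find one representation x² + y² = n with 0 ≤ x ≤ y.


Step 1: Factor n = 12193 = 89 · 137.
Step 2: Check the mod-4 condition on each prime factor: 89 ≡ 1 (mod 4), exponent 1; 137 ≡ 1 (mod 4), exponent 1.
All primes ≡ 3 (mod 4) appear to even exponent (or don't appear), so by the two-squares theorem n IS expressible as a sum of two squares.
Step 3: Build a representation. Here n = 89 · 137 is a product of primes ≡ 1 (mod 4). Each prime p ≡ 1 (mod 4) is itself a sum of two squares; find a² by testing p − a² for a perfect square:
  89: 89 − 1² = 88, 89 − 2² = 85, 89 − 3² = 80, 89 − 4² = 73, 89 − 5² = 64 = 8² ⇒ 89 = 5² + 8².
  137: 137 − 1² = 136, 137 − 2² = 133, 137 − 3² = 128, 137 − 4² = 121 = 11² ⇒ 137 = 4² + 11².
  Combine using the Brahmagupta–Fibonacci identity (a² + b²)(c² + d²) = (ac − bd)² + (ad + bc)² = (ac + bd)² + (ad − bc)²:
  89 · 137 = 12193: from (5² + 8²)(4² + 11²), take (5·4 − 8·11, 5·11 + 8·4) = (20 − 88, 55 + 32) = (-68, 87); dropping signs (only squares matter) gives (68, 87); check 68² + 87² = 4624 + 7569 = 12193 ✓.
Step 4: Order so x ≤ y and verify: 68² + 87² = 4624 + 7569 = 12193 = n. ✓

n = 12193 = 68² + 87² (one valid representation with x ≤ y).


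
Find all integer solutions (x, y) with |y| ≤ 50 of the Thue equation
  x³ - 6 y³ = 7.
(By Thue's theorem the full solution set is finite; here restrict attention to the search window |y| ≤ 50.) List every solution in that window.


The equation is x³ - 6y³ = 7. For fixed y, x³ = 6·y³ + 7, so a solution requires the RHS to be a perfect cube.
Strategy: iterate y from -50 to 50, compute RHS = 6·y³ + 7, and check whether it is a (positive or negative) perfect cube.
Check small values of y:
  y = 0: RHS = 7 is not a perfect cube.
  y = 1: RHS = 13 is not a perfect cube.
  y = -1: RHS = 1 = (1)³ ⇒ x = 1 works.
  y = 2: RHS = 55 is not a perfect cube.
  y = -2: RHS = -41 is not a perfect cube.
  y = 3: RHS = 169 is not a perfect cube.
  y = -3: RHS = -155 is not a perfect cube.
Continuing the search up to |y| = 50 finds no further solutions beyond those listed.
Collected solutions: (1, -1).

Solutions (with |y| ≤ 50): (1, -1).


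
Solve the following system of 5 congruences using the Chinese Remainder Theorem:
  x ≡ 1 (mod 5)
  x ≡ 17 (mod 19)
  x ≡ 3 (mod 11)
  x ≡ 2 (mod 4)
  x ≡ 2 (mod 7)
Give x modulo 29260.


Product of moduli M = 5 · 19 · 11 · 4 · 7 = 29260.
Merge one congruence at a time:
  Start: x ≡ 1 (mod 5).
  Combine with x ≡ 17 (mod 19); new modulus lcm = 95.
    Write x = 1 + 5·t and substitute into x ≡ 17 (mod 19): 5·t ≡ 17 − 1 = 16 (mod 19).
    The inverse of 5 mod 19 is 4 (since 5·4 = 20 = 1·19 + 1), so t ≡ 4·16 = 64 ≡ 7 (mod 19).
    Then x = 1 + 5·7 = 36, valid modulo lcm(5, 19) = 95: x ≡ 36 (mod 95).
  Combine with x ≡ 3 (mod 11); new modulus lcm = 1045.
    Write x = 36 + 95·t and substitute into x ≡ 3 (mod 11): 95·t ≡ 3 − 36 = -33 (mod 11).
    Reduce coefficients mod 11: 7·t ≡ 0 (mod 11).
    The inverse of 7 mod 11 is 8 (since 7·8 = 56 = 5·11 + 1), so t ≡ 8·0 = 0 ≡ 0 (mod 11).
    Then x = 36 + 95·0 = 36, valid modulo lcm(95, 11) = 1045: x ≡ 36 (mod 1045).
  Combine with x ≡ 2 (mod 4); new modulus lcm = 4180.
    Write x = 36 + 1045·t and substitute into x ≡ 2 (mod 4): 1045·t ≡ 2 − 36 = -34 (mod 4).
    Reduce coefficients mod 4: 1·t ≡ 2 (mod 4).
    So t ≡ 2 (mod 4).
    Then x = 36 + 1045·2 = 2126, valid modulo lcm(1045, 4) = 4180: x ≡ 2126 (mod 4180).
  Combine with x ≡ 2 (mod 7); new modulus lcm = 29260.
    Write x = 2126 + 4180·t and substitute into x ≡ 2 (mod 7): 4180·t ≡ 2 − 2126 = -2124 (mod 7).
    Reduce coefficients mod 7: 1·t ≡ 4 (mod 7).
    So t ≡ 4 (mod 7).
    Then x = 2126 + 4180·4 = 18846, valid modulo lcm(4180, 7) = 29260: x ≡ 18846 (mod 29260).
Verify against each original: 18846 mod 5 = 1, 18846 mod 19 = 17, 18846 mod 11 = 3, 18846 mod 4 = 2, 18846 mod 7 = 2.

x ≡ 18846 (mod 29260).


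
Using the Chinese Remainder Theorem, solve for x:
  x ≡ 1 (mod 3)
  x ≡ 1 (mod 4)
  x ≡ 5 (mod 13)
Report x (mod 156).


Moduli 3, 4, 13 are pairwise coprime; by CRT there is a unique solution modulo M = 3 · 4 · 13 = 156.
Solve pairwise, accumulating the modulus:
  Start with x ≡ 1 (mod 3).
  Combine with x ≡ 1 (mod 4): since gcd(3, 4) = 1, we get a unique residue mod 12.
    Write x = 1 + 3·t and substitute into x ≡ 1 (mod 4): 3·t ≡ 1 − 1 = 0 (mod 4).
    The inverse of 3 mod 4 is 3 (since 3·3 = 9 = 2·4 + 1), so t ≡ 3·0 = 0 ≡ 0 (mod 4).
    Then x = 1 + 3·0 = 1, valid modulo lcm(3, 4) = 12: x ≡ 1 (mod 12).
  Combine with x ≡ 5 (mod 13): since gcd(12, 13) = 1, we get a unique residue mod 156.
    Write x = 1 + 12·t and substitute into x ≡ 5 (mod 13): 12·t ≡ 5 − 1 = 4 (mod 13).
    The inverse of 12 mod 13 is 12 (since 12·12 = 144 = 11·13 + 1), so t ≡ 12·4 = 48 ≡ 9 (mod 13).
    Then x = 1 + 12·9 = 109, valid modulo lcm(12, 13) = 156: x ≡ 109 (mod 156).
Verify: 109 mod 3 = 1 ✓, 109 mod 4 = 1 ✓, 109 mod 13 = 5 ✓.

x ≡ 109 (mod 156).


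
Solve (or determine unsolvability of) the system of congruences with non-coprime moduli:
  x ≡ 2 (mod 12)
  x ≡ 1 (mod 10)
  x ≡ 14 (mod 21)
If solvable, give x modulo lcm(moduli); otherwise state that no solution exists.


Moduli 12, 10, 21 are not pairwise coprime, so CRT works modulo lcm(m_i) when all pairwise compatibility conditions hold.
Pairwise compatibility: gcd(m_i, m_j) must divide a_i - a_j for every pair.
Merge one congruence at a time:
  Start: x ≡ 2 (mod 12).
  Combine with x ≡ 1 (mod 10): gcd(12, 10) = 2, and 1 - 2 = -1 is NOT divisible by 2.
    ⇒ system is inconsistent (no integer solution).

No solution (the system is inconsistent).


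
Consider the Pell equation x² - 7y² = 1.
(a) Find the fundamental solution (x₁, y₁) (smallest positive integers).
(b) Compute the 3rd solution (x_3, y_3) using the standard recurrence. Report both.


Step 1: Find the fundamental solution (x₁, y₁) of x² - 7y² = 1.
  Expand √7 as a continued fraction. a₀ = ⌊√7⌋ = 2; iterate m_{k+1} = d_k·a_k − m_k, d_{k+1} = (7 − m_{k+1}²)/d_k, a_{k+1} = ⌊(a₀ + m_{k+1})/d_{k+1}⌋ (starting m₀ = 0, d₀ = 1), with convergents p_k = a_k·p_{k-1} + p_{k-2}, q_k = a_k·q_{k-1} + q_{k-2} (p₋₁ = 1, q₋₁ = 0):
  k = 0: a₀ = 2; p₀/q₀ = 2/1; p₀² − 7·q₀² = 4 − 7 = -3.
  k = 1: m = 2, d = 3, a = ⌊(2 + 2)/3⌋ = 1; p/q = (1·2 + 1)/(1·1 + 0) = 3/1; p² − 7·q² = 9 − 7 = 2.
  k = 2: m = 1, d = 2, a = ⌊(2 + 1)/2⌋ = 1; p/q = (1·3 + 2)/(1·1 + 1) = 5/2; p² − 7·q² = 25 − 28 = -3.
  k = 3: m = 1, d = 3, a = ⌊(2 + 1)/3⌋ = 1; p/q = (1·5 + 3)/(1·2 + 1) = 8/3; p² − 7·q² = 64 − 63 = 1.
  The first convergent with p² − 7·q² = 1 gives the fundamental solution (x₁, y₁) = (8, 3).
Step 2: Apply the recurrence (x_{n+1}, y_{n+1}) = (x₁x_n + 7y₁y_n, x₁y_n + y₁x_n) repeatedly.
  From (x_1, y_1) = (8, 3): x_2 = 8·8 + 7·3·3 = 127; y_2 = 8·3 + 3·8 = 48.
  From (x_2, y_2) = (127, 48): x_3 = 8·127 + 7·3·48 = 2024; y_3 = 8·48 + 3·127 = 765.
Step 3: Verify x_3² - 7·y_3² = 4096576 - 4096575 = 1 (should be 1). ✓

(x_1, y_1) = (8, 3); (x_3, y_3) = (2024, 765).


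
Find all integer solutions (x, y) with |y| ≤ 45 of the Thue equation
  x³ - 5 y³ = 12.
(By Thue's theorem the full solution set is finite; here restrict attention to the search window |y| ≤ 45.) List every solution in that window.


The equation is x³ - 5y³ = 12. For fixed y, x³ = 5·y³ + 12, so a solution requires the RHS to be a perfect cube.
Strategy: iterate y from -45 to 45, compute RHS = 5·y³ + 12, and check whether it is a (positive or negative) perfect cube.
Check small values of y:
  y = 0: RHS = 12 is not a perfect cube.
  y = 1: RHS = 17 is not a perfect cube.
  y = -1: RHS = 7 is not a perfect cube.
  y = 2: RHS = 52 is not a perfect cube.
  y = -2: RHS = -28 is not a perfect cube.
  y = 3: RHS = 147 is not a perfect cube.
  y = -3: RHS = -123 is not a perfect cube.
Continuing the search up to |y| = 45 finds no solutions either.
No (x, y) in the scanned range satisfies the equation.

No integer solutions with |y| ≤ 45.


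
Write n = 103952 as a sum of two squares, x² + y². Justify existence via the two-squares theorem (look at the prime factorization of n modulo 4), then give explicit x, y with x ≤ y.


Step 1: Factor n = 103952 = 2^4 · 73 · 89.
Step 2: Check the mod-4 condition on each prime factor: 2 = 2 (special); 73 ≡ 1 (mod 4), exponent 1; 89 ≡ 1 (mod 4), exponent 1.
All primes ≡ 3 (mod 4) appear to even exponent (or don't appear), so by the two-squares theorem n IS expressible as a sum of two squares.
Step 3: Build a representation. Group n = k² · m with k = 4 and m = 73 · 89 = 6497 (a product of primes ≡ 1 (mod 4)); a representation of m scales to one of n via (k·x)² + (k·y)² = k²(x² + y²). Each prime p ≡ 1 (mod 4) is itself a sum of two squares; find a² by testing p − a² for a perfect square:
  73: 73 − 1² = 72, 73 − 2² = 69, 73 − 3² = 64 = 8² ⇒ 73 = 3² + 8².
  89: 89 − 1² = 88, 89 − 2² = 85, 89 − 3² = 80, 89 − 4² = 73, 89 − 5² = 64 = 8² ⇒ 89 = 5² + 8².
  Combine using the Brahmagupta–Fibonacci identity (a² + b²)(c² + d²) = (ac − bd)² + (ad + bc)² = (ac + bd)² + (ad − bc)²:
  73 · 89 = 6497: from (3² + 8²)(5² + 8²), take (3·5 − 8·8, 3·8 + 8·5) = (15 − 64, 24 + 40) = (-49, 64); dropping signs (only squares matter) gives (49, 64); check 49² + 64² = 2401 + 4096 = 6497 ✓.
  Scale by k = 4: (4·49, 4·64) = (196, 256).
Step 4: Order so x ≤ y and verify: 196² + 256² = 38416 + 65536 = 103952 = n. ✓

n = 103952 = 196² + 256² (one valid representation with x ≤ y).


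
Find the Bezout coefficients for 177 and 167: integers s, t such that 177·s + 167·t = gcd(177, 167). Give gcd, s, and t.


Euclidean algorithm on (177, 167) — divide until remainder is 0:
  177 = 1 · 167 + 10
  167 = 16 · 10 + 7
  10 = 1 · 7 + 3
  7 = 2 · 3 + 1
  3 = 3 · 1 + 0
gcd(177, 167) = 1.
Track Bezout coefficients alongside the remainders: start with r₀ = 177 = a·1 + b·0 (s = 1, t = 0) and r₁ = 167 = a·0 + b·1 (s = 0, t = 1); each new remainder r_{k+1} = r_{k-1} − q_k·r_k inherits s_{k+1} = s_{k-1} − q_k·s_k, t_{k+1} = t_{k-1} − q_k·t_k, so r_k = a·s_k + b·t_k at every step:
  q = 1: r = 10, s = 1 − 1·0 = 1, t = 0 − 1·1 = -1  (check: 177·1 + 167·(-1) = 10)
  q = 16: r = 7, s = 0 − 16·1 = -16, t = 1 − 16·(-1) = 17  (check: 177·(-16) + 167·17 = 7)
  q = 1: r = 3, s = 1 − 1·(-16) = 17, t = -1 − 1·17 = -18  (check: 177·17 + 167·(-18) = 3)
  q = 2: r = 1, s = -16 − 2·17 = -50, t = 17 − 2·(-18) = 53  (check: 177·(-50) + 167·53 = 1)
The row with r = 1 (the gcd) gives the Bezout coefficients s = -50, t = 53.
Result: 177 · (-50) + 167 · (53) = 1.

gcd(177, 167) = 1; s = -50, t = 53 (check: 177·(-50) + 167·53 = 1).


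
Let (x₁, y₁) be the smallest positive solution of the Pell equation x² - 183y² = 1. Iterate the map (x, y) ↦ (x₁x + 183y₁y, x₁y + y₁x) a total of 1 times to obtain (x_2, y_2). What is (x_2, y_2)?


Step 1: Find the fundamental solution (x₁, y₁) of x² - 183y² = 1.
  Expand √183 as a continued fraction. a₀ = ⌊√183⌋ = 13; iterate m_{k+1} = d_k·a_k − m_k, d_{k+1} = (183 − m_{k+1}²)/d_k, a_{k+1} = ⌊(a₀ + m_{k+1})/d_{k+1}⌋ (starting m₀ = 0, d₀ = 1), with convergents p_k = a_k·p_{k-1} + p_{k-2}, q_k = a_k·q_{k-1} + q_{k-2} (p₋₁ = 1, q₋₁ = 0):
  k = 0: a₀ = 13; p₀/q₀ = 13/1; p₀² − 183·q₀² = 169 − 183 = -14.
  k = 1: m = 13, d = 14, a = ⌊(13 + 13)/14⌋ = 1; p/q = (1·13 + 1)/(1·1 + 0) = 14/1; p² − 183·q² = 196 − 183 = 13.
  k = 2: m = 1, d = 13, a = ⌊(13 + 1)/13⌋ = 1; p/q = (1·14 + 13)/(1·1 + 1) = 27/2; p² − 183·q² = 729 − 732 = -3.
  k = 3: m = 12, d = 3, a = ⌊(13 + 12)/3⌋ = 8; p/q = (8·27 + 14)/(8·2 + 1) = 230/17; p² − 183·q² = 52900 − 52887 = 13.
  k = 4: m = 12, d = 13, a = ⌊(13 + 12)/13⌋ = 1; p/q = (1·230 + 27)/(1·17 + 2) = 257/19; p² − 183·q² = 66049 − 66063 = -14.
  k = 5: m = 1, d = 14, a = ⌊(13 + 1)/14⌋ = 1; p/q = (1·257 + 230)/(1·19 + 17) = 487/36; p² − 183·q² = 237169 − 237168 = 1.
  The first convergent with p² − 183·q² = 1 gives the fundamental solution (x₁, y₁) = (487, 36).
Step 2: Apply the recurrence (x_{n+1}, y_{n+1}) = (x₁x_n + 183y₁y_n, x₁y_n + y₁x_n) repeatedly.
  From (x_1, y_1) = (487, 36): x_2 = 487·487 + 183·36·36 = 474337; y_2 = 487·36 + 36·487 = 35064.
Step 3: Verify x_2² - 183·y_2² = 224995589569 - 224995589568 = 1 (should be 1). ✓

(x_1, y_1) = (487, 36); (x_2, y_2) = (474337, 35064).


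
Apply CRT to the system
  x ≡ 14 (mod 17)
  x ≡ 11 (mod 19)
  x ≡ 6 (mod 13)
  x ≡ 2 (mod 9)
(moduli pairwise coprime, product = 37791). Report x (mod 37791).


Product of moduli M = 17 · 19 · 13 · 9 = 37791.
Merge one congruence at a time:
  Start: x ≡ 14 (mod 17).
  Combine with x ≡ 11 (mod 19); new modulus lcm = 323.
    Write x = 14 + 17·t and substitute into x ≡ 11 (mod 19): 17·t ≡ 11 − 14 = -3 (mod 19).
    Reduce coefficients mod 19: 17·t ≡ 16 (mod 19).
    The inverse of 17 mod 19 is 9 (since 17·9 = 153 = 8·19 + 1), so t ≡ 9·16 = 144 ≡ 11 (mod 19).
    Then x = 14 + 17·11 = 201, valid modulo lcm(17, 19) = 323: x ≡ 201 (mod 323).
  Combine with x ≡ 6 (mod 13); new modulus lcm = 4199.
    Write x = 201 + 323·t and substitute into x ≡ 6 (mod 13): 323·t ≡ 6 − 201 = -195 (mod 13).
    Reduce coefficients mod 13: 11·t ≡ 0 (mod 13).
    The inverse of 11 mod 13 is 6 (since 11·6 = 66 = 5·13 + 1), so t ≡ 6·0 = 0 ≡ 0 (mod 13).
    Then x = 201 + 323·0 = 201, valid modulo lcm(323, 13) = 4199: x ≡ 201 (mod 4199).
  Combine with x ≡ 2 (mod 9); new modulus lcm = 37791.
    Write x = 201 + 4199·t and substitute into x ≡ 2 (mod 9): 4199·t ≡ 2 − 201 = -199 (mod 9).
    Reduce coefficients mod 9: 5·t ≡ 8 (mod 9).
    The inverse of 5 mod 9 is 2 (since 5·2 = 10 = 1·9 + 1), so t ≡ 2·8 = 16 ≡ 7 (mod 9).
    Then x = 201 + 4199·7 = 29594, valid modulo lcm(4199, 9) = 37791: x ≡ 29594 (mod 37791).
Verify against each original: 29594 mod 17 = 14, 29594 mod 19 = 11, 29594 mod 13 = 6, 29594 mod 9 = 2.

x ≡ 29594 (mod 37791).


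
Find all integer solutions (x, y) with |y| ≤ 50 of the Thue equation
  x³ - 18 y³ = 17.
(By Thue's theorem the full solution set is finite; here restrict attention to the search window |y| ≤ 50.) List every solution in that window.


The equation is x³ - 18y³ = 17. For fixed y, x³ = 18·y³ + 17, so a solution requires the RHS to be a perfect cube.
Strategy: iterate y from -50 to 50, compute RHS = 18·y³ + 17, and check whether it is a (positive or negative) perfect cube.
Check small values of y:
  y = 0: RHS = 17 is not a perfect cube.
  y = 1: RHS = 35 is not a perfect cube.
  y = -1: RHS = -1 = (-1)³ ⇒ x = -1 works.
  y = 2: RHS = 161 is not a perfect cube.
  y = -2: RHS = -127 is not a perfect cube.
  y = 3: RHS = 503 is not a perfect cube.
  y = -3: RHS = -469 is not a perfect cube.
Continuing the search up to |y| = 50 finds no further solutions beyond those listed.
Collected solutions: (-1, -1).

Solutions (with |y| ≤ 50): (-1, -1).


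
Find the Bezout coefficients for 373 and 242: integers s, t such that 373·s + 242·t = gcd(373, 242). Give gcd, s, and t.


Euclidean algorithm on (373, 242) — divide until remainder is 0:
  373 = 1 · 242 + 131
  242 = 1 · 131 + 111
  131 = 1 · 111 + 20
  111 = 5 · 20 + 11
  20 = 1 · 11 + 9
  11 = 1 · 9 + 2
  9 = 4 · 2 + 1
  2 = 2 · 1 + 0
gcd(373, 242) = 1.
Track Bezout coefficients alongside the remainders: start with r₀ = 373 = a·1 + b·0 (s = 1, t = 0) and r₁ = 242 = a·0 + b·1 (s = 0, t = 1); each new remainder r_{k+1} = r_{k-1} − q_k·r_k inherits s_{k+1} = s_{k-1} − q_k·s_k, t_{k+1} = t_{k-1} − q_k·t_k, so r_k = a·s_k + b·t_k at every step:
  q = 1: r = 131, s = 1 − 1·0 = 1, t = 0 − 1·1 = -1  (check: 373·1 + 242·(-1) = 131)
  q = 1: r = 111, s = 0 − 1·1 = -1, t = 1 − 1·(-1) = 2  (check: 373·(-1) + 242·2 = 111)
  q = 1: r = 20, s = 1 − 1·(-1) = 2, t = -1 − 1·2 = -3  (check: 373·2 + 242·(-3) = 20)
  q = 5: r = 11, s = -1 − 5·2 = -11, t = 2 − 5·(-3) = 17  (check: 373·(-11) + 242·17 = 11)
  q = 1: r = 9, s = 2 − 1·(-11) = 13, t = -3 − 1·17 = -20  (check: 373·13 + 242·(-20) = 9)
  q = 1: r = 2, s = -11 − 1·13 = -24, t = 17 − 1·(-20) = 37  (check: 373·(-24) + 242·37 = 2)
  q = 4: r = 1, s = 13 − 4·(-24) = 109, t = -20 − 4·37 = -168  (check: 373·109 + 242·(-168) = 1)
The row with r = 1 (the gcd) gives the Bezout coefficients s = 109, t = -168.
Result: 373 · (109) + 242 · (-168) = 1.

gcd(373, 242) = 1; s = 109, t = -168 (check: 373·109 + 242·(-168) = 1).


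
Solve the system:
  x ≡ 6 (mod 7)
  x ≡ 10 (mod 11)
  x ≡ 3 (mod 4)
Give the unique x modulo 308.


Moduli 7, 11, 4 are pairwise coprime; by CRT there is a unique solution modulo M = 7 · 11 · 4 = 308.
Solve pairwise, accumulating the modulus:
  Start with x ≡ 6 (mod 7).
  Combine with x ≡ 10 (mod 11): since gcd(7, 11) = 1, we get a unique residue mod 77.
    Write x = 6 + 7·t and substitute into x ≡ 10 (mod 11): 7·t ≡ 10 − 6 = 4 (mod 11).
    The inverse of 7 mod 11 is 8 (since 7·8 = 56 = 5·11 + 1), so t ≡ 8·4 = 32 ≡ 10 (mod 11).
    Then x = 6 + 7·10 = 76, valid modulo lcm(7, 11) = 77: x ≡ 76 (mod 77).
  Combine with x ≡ 3 (mod 4): since gcd(77, 4) = 1, we get a unique residue mod 308.
    Write x = 76 + 77·t and substitute into x ≡ 3 (mod 4): 77·t ≡ 3 − 76 = -73 (mod 4).
    Reduce coefficients mod 4: 1·t ≡ 3 (mod 4).
    So t ≡ 3 (mod 4).
    Then x = 76 + 77·3 = 307, valid modulo lcm(77, 4) = 308: x ≡ 307 (mod 308).
Verify: 307 mod 7 = 6 ✓, 307 mod 11 = 10 ✓, 307 mod 4 = 3 ✓.

x ≡ 307 (mod 308).


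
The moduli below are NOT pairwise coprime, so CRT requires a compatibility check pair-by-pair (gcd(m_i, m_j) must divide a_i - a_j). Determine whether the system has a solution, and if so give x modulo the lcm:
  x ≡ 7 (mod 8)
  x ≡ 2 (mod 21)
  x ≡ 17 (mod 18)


Moduli 8, 21, 18 are not pairwise coprime, so CRT works modulo lcm(m_i) when all pairwise compatibility conditions hold.
Pairwise compatibility: gcd(m_i, m_j) must divide a_i - a_j for every pair.
Merge one congruence at a time:
  Start: x ≡ 7 (mod 8).
  Combine with x ≡ 2 (mod 21): gcd(8, 21) = 1; 2 - 7 = -5, which IS divisible by 1, so compatible.
    Write x = 7 + 8·t and substitute into x ≡ 2 (mod 21): 8·t ≡ 2 − 7 = -5 (mod 21).
    Reduce coefficients mod 21: 8·t ≡ 16 (mod 21).
    The inverse of 8 mod 21 is 8 (since 8·8 = 64 = 3·21 + 1), so t ≡ 8·16 = 128 ≡ 2 (mod 21).
    Then x = 7 + 8·2 = 23, valid modulo lcm(8, 21) = 168: x ≡ 23 (mod 168).
  Combine with x ≡ 17 (mod 18): gcd(168, 18) = 6; 17 - 23 = -6, which IS divisible by 6, so compatible.
    Write x = 23 + 168·t and substitute into x ≡ 17 (mod 18): 168·t ≡ 17 − 23 = -6 (mod 18).
    Divide the congruence (and modulus) by g = 6: 28·t ≡ -1 (mod 3).
    Reduce coefficients mod 3: 1·t ≡ 2 (mod 3).
    So t ≡ 2 (mod 3).
    Then x = 23 + 168·2 = 359, valid modulo lcm(168, 18) = 504: x ≡ 359 (mod 504).
Verify: 359 mod 8 = 7, 359 mod 21 = 2, 359 mod 18 = 17.

x ≡ 359 (mod 504).


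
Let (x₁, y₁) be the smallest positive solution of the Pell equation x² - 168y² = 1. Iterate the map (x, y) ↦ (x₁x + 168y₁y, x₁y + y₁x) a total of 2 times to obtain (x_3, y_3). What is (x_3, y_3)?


Step 1: Find the fundamental solution (x₁, y₁) of x² - 168y² = 1.
  Expand √168 as a continued fraction. a₀ = ⌊√168⌋ = 12; iterate m_{k+1} = d_k·a_k − m_k, d_{k+1} = (168 − m_{k+1}²)/d_k, a_{k+1} = ⌊(a₀ + m_{k+1})/d_{k+1}⌋ (starting m₀ = 0, d₀ = 1), with convergents p_k = a_k·p_{k-1} + p_{k-2}, q_k = a_k·q_{k-1} + q_{k-2} (p₋₁ = 1, q₋₁ = 0):
  k = 0: a₀ = 12; p₀/q₀ = 12/1; p₀² − 168·q₀² = 144 − 168 = -24.
  k = 1: m = 12, d = 24, a = ⌊(12 + 12)/24⌋ = 1; p/q = (1·12 + 1)/(1·1 + 0) = 13/1; p² − 168·q² = 169 − 168 = 1.
  The first convergent with p² − 168·q² = 1 gives the fundamental solution (x₁, y₁) = (13, 1).
Step 2: Apply the recurrence (x_{n+1}, y_{n+1}) = (x₁x_n + 168y₁y_n, x₁y_n + y₁x_n) repeatedly.
  From (x_1, y_1) = (13, 1): x_2 = 13·13 + 168·1·1 = 337; y_2 = 13·1 + 1·13 = 26.
  From (x_2, y_2) = (337, 26): x_3 = 13·337 + 168·1·26 = 8749; y_3 = 13·26 + 1·337 = 675.
Step 3: Verify x_3² - 168·y_3² = 76545001 - 76545000 = 1 (should be 1). ✓

(x_1, y_1) = (13, 1); (x_3, y_3) = (8749, 675).


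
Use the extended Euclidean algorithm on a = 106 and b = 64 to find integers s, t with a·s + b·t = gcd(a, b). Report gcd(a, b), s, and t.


Euclidean algorithm on (106, 64) — divide until remainder is 0:
  106 = 1 · 64 + 42
  64 = 1 · 42 + 22
  42 = 1 · 22 + 20
  22 = 1 · 20 + 2
  20 = 10 · 2 + 0
gcd(106, 64) = 2.
Track Bezout coefficients alongside the remainders: start with r₀ = 106 = a·1 + b·0 (s = 1, t = 0) and r₁ = 64 = a·0 + b·1 (s = 0, t = 1); each new remainder r_{k+1} = r_{k-1} − q_k·r_k inherits s_{k+1} = s_{k-1} − q_k·s_k, t_{k+1} = t_{k-1} − q_k·t_k, so r_k = a·s_k + b·t_k at every step:
  q = 1: r = 42, s = 1 − 1·0 = 1, t = 0 − 1·1 = -1  (check: 106·1 + 64·(-1) = 42)
  q = 1: r = 22, s = 0 − 1·1 = -1, t = 1 − 1·(-1) = 2  (check: 106·(-1) + 64·2 = 22)
  q = 1: r = 20, s = 1 − 1·(-1) = 2, t = -1 − 1·2 = -3  (check: 106·2 + 64·(-3) = 20)
  q = 1: r = 2, s = -1 − 1·2 = -3, t = 2 − 1·(-3) = 5  (check: 106·(-3) + 64·5 = 2)
The row with r = 2 (the gcd) gives the Bezout coefficients s = -3, t = 5.
Result: 106 · (-3) + 64 · (5) = 2.

gcd(106, 64) = 2; s = -3, t = 5 (check: 106·(-3) + 64·5 = 2).


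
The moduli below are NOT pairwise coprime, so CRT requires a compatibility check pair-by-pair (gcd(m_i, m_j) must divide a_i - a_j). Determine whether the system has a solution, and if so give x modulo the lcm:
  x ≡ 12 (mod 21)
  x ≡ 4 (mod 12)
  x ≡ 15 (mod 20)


Moduli 21, 12, 20 are not pairwise coprime, so CRT works modulo lcm(m_i) when all pairwise compatibility conditions hold.
Pairwise compatibility: gcd(m_i, m_j) must divide a_i - a_j for every pair.
Merge one congruence at a time:
  Start: x ≡ 12 (mod 21).
  Combine with x ≡ 4 (mod 12): gcd(21, 12) = 3, and 4 - 12 = -8 is NOT divisible by 3.
    ⇒ system is inconsistent (no integer solution).

No solution (the system is inconsistent).


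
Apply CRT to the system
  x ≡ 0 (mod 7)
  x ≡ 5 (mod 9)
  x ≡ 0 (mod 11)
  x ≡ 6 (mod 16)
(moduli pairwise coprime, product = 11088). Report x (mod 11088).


Product of moduli M = 7 · 9 · 11 · 16 = 11088.
Merge one congruence at a time:
  Start: x ≡ 0 (mod 7).
  Combine with x ≡ 5 (mod 9); new modulus lcm = 63.
    Write x = 0 + 7·t and substitute into x ≡ 5 (mod 9): 7·t ≡ 5 − 0 = 5 (mod 9).
    The inverse of 7 mod 9 is 4 (since 7·4 = 28 = 3·9 + 1), so t ≡ 4·5 = 20 ≡ 2 (mod 9).
    Then x = 0 + 7·2 = 14, valid modulo lcm(7, 9) = 63: x ≡ 14 (mod 63).
  Combine with x ≡ 0 (mod 11); new modulus lcm = 693.
    Write x = 14 + 63·t and substitute into x ≡ 0 (mod 11): 63·t ≡ 0 − 14 = -14 (mod 11).
    Reduce coefficients mod 11: 8·t ≡ 8 (mod 11).
    The inverse of 8 mod 11 is 7 (since 8·7 = 56 = 5·11 + 1), so t ≡ 7·8 = 56 ≡ 1 (mod 11).
    Then x = 14 + 63·1 = 77, valid modulo lcm(63, 11) = 693: x ≡ 77 (mod 693).
  Combine with x ≡ 6 (mod 16); new modulus lcm = 11088.
    Write x = 77 + 693·t and substitute into x ≡ 6 (mod 16): 693·t ≡ 6 − 77 = -71 (mod 16).
    Reduce coefficients mod 16: 5·t ≡ 9 (mod 16).
    The inverse of 5 mod 16 is 13 (since 5·13 = 65 = 4·16 + 1), so t ≡ 13·9 = 117 ≡ 5 (mod 16).
    Then x = 77 + 693·5 = 3542, valid modulo lcm(693, 16) = 11088: x ≡ 3542 (mod 11088).
Verify against each original: 3542 mod 7 = 0, 3542 mod 9 = 5, 3542 mod 11 = 0, 3542 mod 16 = 6.

x ≡ 3542 (mod 11088).
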